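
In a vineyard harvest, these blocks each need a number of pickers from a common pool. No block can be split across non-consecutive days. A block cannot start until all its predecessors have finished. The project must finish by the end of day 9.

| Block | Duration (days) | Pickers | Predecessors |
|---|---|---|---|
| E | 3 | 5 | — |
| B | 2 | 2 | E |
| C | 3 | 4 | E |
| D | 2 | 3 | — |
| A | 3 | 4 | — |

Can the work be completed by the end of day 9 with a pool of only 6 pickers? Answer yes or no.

The minimum achievable peak is 7; 6 < 7, so no feasible schedule stays within the cap.

no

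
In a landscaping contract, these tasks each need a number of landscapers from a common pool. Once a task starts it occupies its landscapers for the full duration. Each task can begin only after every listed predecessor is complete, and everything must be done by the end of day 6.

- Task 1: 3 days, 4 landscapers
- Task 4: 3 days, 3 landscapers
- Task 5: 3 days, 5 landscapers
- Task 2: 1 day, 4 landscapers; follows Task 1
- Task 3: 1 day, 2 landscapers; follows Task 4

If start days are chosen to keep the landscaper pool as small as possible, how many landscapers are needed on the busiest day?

9

Early-start (Task 1@1, Task 4@1, Task 5@1, Task 2@4, Task 3@4) gives peak 12: d1:12  d2:12  d3:12  d4:6  d5:0  d6:0.
Shift Task 5→4, Task 3→5.
Schedule Task 1@1, Task 4@1, Task 5@4, Task 2@4, Task 3@5: d1:7  d2:7  d3:7  d4:9  d5:7  d6:5 — peak 9.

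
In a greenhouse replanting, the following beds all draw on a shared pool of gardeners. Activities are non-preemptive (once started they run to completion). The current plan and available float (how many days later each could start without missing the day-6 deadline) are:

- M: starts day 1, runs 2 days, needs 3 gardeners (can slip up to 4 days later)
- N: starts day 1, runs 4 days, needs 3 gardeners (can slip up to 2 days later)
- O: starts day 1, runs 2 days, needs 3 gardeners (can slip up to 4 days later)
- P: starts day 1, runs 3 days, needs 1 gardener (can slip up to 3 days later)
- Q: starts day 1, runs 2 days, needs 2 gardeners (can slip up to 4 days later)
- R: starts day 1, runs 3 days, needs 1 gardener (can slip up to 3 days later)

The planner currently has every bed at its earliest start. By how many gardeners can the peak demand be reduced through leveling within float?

6

Early-start peak: d1:13  d2:13  d3:5  d4:3  d5:0  d6:0 ⇒ 13.
Leveled (M@1, N@1, O@3, P@1, Q@5, R@4): d1:7  d2:7  d3:7  d4:7  d5:3  d6:3 ⇒ 7.
Reduction 13 − 7 = 6.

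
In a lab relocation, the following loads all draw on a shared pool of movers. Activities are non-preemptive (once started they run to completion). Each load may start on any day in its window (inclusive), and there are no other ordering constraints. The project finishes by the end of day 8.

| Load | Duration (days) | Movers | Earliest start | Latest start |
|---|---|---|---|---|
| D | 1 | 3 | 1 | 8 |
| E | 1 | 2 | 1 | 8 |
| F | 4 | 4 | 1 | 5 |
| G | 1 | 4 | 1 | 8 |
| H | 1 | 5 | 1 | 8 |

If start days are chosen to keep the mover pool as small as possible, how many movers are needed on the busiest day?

Early-start (D@1, E@1, F@1, G@1, H@1) gives peak 18: d1:18  d2:4  d3:4  d4:4  d5:0  d6:0  d7:0  d8:0.
Shift F→2, G→6, H→7.
Schedule D@1, E@1, F@2, G@6, H@7: d1:5  d2:4  d3:4  d4:4  d5:4  d6:4  d7:5  d8:0 — peak 5.

5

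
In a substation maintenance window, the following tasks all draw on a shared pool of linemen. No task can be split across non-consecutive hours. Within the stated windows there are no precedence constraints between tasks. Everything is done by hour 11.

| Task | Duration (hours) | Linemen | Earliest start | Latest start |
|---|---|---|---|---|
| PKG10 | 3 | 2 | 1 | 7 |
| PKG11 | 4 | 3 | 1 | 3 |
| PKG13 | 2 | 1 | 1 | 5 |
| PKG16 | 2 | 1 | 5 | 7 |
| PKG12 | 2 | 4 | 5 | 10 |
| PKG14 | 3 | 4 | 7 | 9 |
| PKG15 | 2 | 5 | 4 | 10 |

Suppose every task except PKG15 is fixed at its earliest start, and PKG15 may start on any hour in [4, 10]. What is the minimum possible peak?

PKG15@4: h1:6  h2:6  h3:5  h4:8  h5:10  h6:5  h7:4  h8:4  h9:4  h10:0  h11:0 → peak 10
PKG15@5: h1:6  h2:6  h3:5  h4:3  h5:10  h6:10  h7:4  h8:4  h9:4  h10:0  h11:0 → peak 10
PKG15@6: h1:6  h2:6  h3:5  h4:3  h5:5  h6:10  h7:9  h8:4  h9:4  h10:0  h11:0 → peak 10
PKG15@7: h1:6  h2:6  h3:5  h4:3  h5:5  h6:5  h7:9  h8:9  h9:4  h10:0  h11:0 → peak 9
PKG15@8: h1:6  h2:6  h3:5  h4:3  h5:5  h6:5  h7:4  h8:9  h9:9  h10:0  h11:0 → peak 9
PKG15@9: h1:6  h2:6  h3:5  h4:3  h5:5  h6:5  h7:4  h8:4  h9:9  h10:5  h11:0 → peak 9
PKG15@10: h1:6  h2:6  h3:5  h4:3  h5:5  h6:5  h7:4  h8:4  h9:4  h10:5  h11:5 → peak 6
Best is PKG15@10, peak 6.

6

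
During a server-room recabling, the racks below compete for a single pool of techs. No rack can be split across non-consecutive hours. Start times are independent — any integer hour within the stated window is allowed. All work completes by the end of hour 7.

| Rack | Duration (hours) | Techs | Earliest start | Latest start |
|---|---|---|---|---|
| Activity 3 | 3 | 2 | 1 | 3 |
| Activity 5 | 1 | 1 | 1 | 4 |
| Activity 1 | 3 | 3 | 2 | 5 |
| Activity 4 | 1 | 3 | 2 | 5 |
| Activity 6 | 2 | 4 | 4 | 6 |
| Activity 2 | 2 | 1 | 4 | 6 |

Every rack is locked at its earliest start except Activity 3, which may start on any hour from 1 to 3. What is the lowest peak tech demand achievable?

8

Activity 3@1: h1:3  h2:8  h3:5  h4:8  h5:5  h6:0  h7:0 → peak 8
Activity 3@2: h1:1  h2:8  h3:5  h4:10  h5:5  h6:0  h7:0 → peak 10
Activity 3@3: h1:1  h2:6  h3:5  h4:10  h5:7  h6:0  h7:0 → peak 10
Best is Activity 3@1, peak 8.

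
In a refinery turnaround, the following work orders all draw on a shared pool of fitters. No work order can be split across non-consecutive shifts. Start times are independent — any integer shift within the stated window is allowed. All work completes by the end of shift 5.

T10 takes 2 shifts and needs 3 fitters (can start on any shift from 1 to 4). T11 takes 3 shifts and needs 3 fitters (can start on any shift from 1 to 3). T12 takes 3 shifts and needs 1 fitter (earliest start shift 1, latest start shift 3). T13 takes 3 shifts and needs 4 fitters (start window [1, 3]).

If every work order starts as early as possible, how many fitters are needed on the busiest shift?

Early-start schedule: T10@1, T11@1, T12@1, T13@1.
Load per shift: shift 1: 11, shift 2: 11, shift 3: 8, shift 4: 0, shift 5: 0.
Peak is 11.

11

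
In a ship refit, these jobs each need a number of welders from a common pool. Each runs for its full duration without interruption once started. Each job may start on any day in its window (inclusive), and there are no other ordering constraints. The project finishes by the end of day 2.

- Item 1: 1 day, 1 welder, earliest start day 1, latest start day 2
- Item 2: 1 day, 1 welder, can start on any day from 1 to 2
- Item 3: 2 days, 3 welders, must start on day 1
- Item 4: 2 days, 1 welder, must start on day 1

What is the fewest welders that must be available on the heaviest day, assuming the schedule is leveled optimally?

Early-start (Item 1@1, Item 2@1, Item 3@1, Item 4@1) gives peak 6: d1:6  d2:4.
Shift Item 2→2.
Schedule Item 1@1, Item 2@2, Item 3@1, Item 4@1: d1:5  d2:5 — peak 5.
Total welder-days = 10 over 2 days ⇒ peak ≥ ⌈10/2⌉ = 5, so 5 is optimal.

5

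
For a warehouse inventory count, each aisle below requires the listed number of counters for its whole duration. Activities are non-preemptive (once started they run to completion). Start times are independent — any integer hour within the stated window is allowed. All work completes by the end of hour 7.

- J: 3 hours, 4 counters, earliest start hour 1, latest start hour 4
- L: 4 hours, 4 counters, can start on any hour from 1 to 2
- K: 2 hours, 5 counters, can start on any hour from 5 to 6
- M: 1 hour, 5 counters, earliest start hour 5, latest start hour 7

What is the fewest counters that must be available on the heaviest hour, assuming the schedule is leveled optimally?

8

Early-start (J@1, L@1, K@5, M@5) gives peak 10: h1:8  h2:8  h3:8  h4:4  h5:10  h6:5  h7:0.
Shift M→7.
Schedule J@1, L@1, K@5, M@7: h1:8  h2:8  h3:8  h4:4  h5:5  h6:5  h7:5 — peak 8.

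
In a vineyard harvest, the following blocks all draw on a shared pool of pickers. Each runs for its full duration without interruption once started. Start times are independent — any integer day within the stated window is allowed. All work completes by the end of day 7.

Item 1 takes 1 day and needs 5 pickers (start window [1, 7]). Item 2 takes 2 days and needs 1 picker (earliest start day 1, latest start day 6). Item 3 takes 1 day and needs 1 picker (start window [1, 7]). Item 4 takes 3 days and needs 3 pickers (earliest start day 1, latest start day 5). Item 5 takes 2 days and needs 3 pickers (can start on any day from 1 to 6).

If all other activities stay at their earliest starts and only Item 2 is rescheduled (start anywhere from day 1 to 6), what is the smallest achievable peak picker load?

12

Item 2@1: d1:13  d2:7  d3:3  d4:0  d5:0  d6:0  d7:0 → peak 13
Item 2@2: d1:12  d2:7  d3:4  d4:0  d5:0  d6:0  d7:0 → peak 12
Item 2@3: d1:12  d2:6  d3:4  d4:1  d5:0  d6:0  d7:0 → peak 12
Item 2@4: d1:12  d2:6  d3:3  d4:1  d5:1  d6:0  d7:0 → peak 12
Item 2@5: d1:12  d2:6  d3:3  d4:0  d5:1  d6:1  d7:0 → peak 12
Item 2@6: d1:12  d2:6  d3:3  d4:0  d5:0  d6:1  d7:1 → peak 12
Best is Item 2@2, peak 12.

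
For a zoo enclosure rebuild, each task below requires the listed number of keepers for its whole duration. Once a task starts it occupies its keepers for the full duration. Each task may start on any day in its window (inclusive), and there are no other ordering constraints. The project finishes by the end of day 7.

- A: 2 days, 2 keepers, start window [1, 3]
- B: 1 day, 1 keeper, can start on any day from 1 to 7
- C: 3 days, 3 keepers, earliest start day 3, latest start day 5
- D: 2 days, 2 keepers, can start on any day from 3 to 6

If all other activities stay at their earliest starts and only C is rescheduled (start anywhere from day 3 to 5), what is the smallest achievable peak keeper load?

C@3: d1:3  d2:2  d3:5  d4:5  d5:3  d6:0  d7:0 → peak 5
C@4: d1:3  d2:2  d3:2  d4:5  d5:3  d6:3  d7:0 → peak 5
C@5: d1:3  d2:2  d3:2  d4:2  d5:3  d6:3  d7:3 → peak 3
Best is C@5, peak 3.

3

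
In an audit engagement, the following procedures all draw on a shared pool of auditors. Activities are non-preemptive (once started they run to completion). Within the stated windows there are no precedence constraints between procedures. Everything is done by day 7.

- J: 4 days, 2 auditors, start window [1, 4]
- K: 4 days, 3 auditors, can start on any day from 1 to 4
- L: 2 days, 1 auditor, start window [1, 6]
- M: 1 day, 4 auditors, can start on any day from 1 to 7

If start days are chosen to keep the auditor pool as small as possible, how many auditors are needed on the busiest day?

5

Early-start (J@1, K@1, L@1, M@1) gives peak 10: d1:10  d2:6  d3:5  d4:5  d5:0  d6:0  d7:0.
Shift L→5, M→5.
Schedule J@1, K@1, L@5, M@5: d1:5  d2:5  d3:5  d4:5  d5:5  d6:1  d7:0 — peak 5.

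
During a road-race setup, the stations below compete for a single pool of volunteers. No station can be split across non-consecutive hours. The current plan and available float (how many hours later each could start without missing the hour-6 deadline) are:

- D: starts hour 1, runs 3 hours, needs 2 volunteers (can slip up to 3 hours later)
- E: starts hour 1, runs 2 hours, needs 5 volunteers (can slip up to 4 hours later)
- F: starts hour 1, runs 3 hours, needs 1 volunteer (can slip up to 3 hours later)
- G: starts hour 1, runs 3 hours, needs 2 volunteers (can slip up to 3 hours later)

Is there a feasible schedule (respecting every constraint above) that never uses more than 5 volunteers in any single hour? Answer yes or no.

Schedule D@1, E@4, F@1, G@1: h1:5  h2:5  h3:5  h4:5  h5:5  h6:0 — peak 5 ≤ 5.

yes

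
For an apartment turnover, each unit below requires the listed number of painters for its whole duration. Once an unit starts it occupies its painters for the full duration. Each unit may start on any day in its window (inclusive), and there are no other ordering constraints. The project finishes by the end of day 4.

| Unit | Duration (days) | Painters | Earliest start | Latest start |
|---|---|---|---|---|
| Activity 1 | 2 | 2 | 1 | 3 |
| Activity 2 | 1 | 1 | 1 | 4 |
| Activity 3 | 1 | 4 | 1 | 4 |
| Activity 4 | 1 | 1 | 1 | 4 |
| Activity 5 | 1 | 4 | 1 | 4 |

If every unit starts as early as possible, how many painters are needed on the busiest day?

Early-start schedule: Activity 1@1, Activity 2@1, Activity 3@1, Activity 4@1, Activity 5@1.
Load per day: day 1: 12, day 2: 2, day 3: 0, day 4: 0.
Peak is 12.

12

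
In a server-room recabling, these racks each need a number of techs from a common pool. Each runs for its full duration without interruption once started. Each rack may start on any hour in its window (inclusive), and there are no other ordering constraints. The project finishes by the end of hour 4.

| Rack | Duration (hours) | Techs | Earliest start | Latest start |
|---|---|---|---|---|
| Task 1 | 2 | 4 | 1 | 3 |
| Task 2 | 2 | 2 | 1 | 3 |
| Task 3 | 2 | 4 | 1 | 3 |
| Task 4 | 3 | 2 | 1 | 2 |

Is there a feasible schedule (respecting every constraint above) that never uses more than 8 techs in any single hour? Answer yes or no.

yes

Schedule Task 1@1, Task 2@1, Task 3@3, Task 4@1: h1:8  h2:8  h3:6  h4:4 — peak 8 ≤ 8.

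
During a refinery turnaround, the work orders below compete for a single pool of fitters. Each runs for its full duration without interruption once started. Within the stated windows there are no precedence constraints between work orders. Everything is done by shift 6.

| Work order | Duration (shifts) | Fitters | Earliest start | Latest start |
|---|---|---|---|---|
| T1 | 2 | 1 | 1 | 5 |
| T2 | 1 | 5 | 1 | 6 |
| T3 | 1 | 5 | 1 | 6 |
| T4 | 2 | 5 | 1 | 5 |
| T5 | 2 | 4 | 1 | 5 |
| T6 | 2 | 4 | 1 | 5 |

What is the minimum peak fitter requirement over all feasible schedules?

Early-start (T1@1, T2@1, T3@1, T4@1, T5@1, T6@1) gives peak 24: s1:24  s2:14  s3:0  s4:0  s5:0  s6:0.
Shift T3→2, T4→3, T5→5, T6→5.
Schedule T1@1, T2@1, T3@2, T4@3, T5@5, T6@5: s1:6  s2:6  s3:5  s4:5  s5:8  s6:8 — peak 8.

8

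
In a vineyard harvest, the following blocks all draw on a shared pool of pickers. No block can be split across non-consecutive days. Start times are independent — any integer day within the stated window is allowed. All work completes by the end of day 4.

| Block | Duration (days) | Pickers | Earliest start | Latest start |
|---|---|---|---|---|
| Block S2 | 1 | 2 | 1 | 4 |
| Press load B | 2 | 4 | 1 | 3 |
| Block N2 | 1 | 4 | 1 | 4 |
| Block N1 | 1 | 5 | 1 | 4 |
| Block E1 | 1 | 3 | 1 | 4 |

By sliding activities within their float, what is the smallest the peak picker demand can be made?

Early-start (Block S2@1, Press load B@1, Block N2@1, Block N1@1, Block E1@1) gives peak 18: d1:18  d2:4  d3:0  d4:0.
Shift Block N2→3, Block N1→4, Block E1→2.
Schedule Block S2@1, Press load B@1, Block N2@3, Block N1@4, Block E1@2: d1:6  d2:7  d3:4  d4:5 — peak 7.

7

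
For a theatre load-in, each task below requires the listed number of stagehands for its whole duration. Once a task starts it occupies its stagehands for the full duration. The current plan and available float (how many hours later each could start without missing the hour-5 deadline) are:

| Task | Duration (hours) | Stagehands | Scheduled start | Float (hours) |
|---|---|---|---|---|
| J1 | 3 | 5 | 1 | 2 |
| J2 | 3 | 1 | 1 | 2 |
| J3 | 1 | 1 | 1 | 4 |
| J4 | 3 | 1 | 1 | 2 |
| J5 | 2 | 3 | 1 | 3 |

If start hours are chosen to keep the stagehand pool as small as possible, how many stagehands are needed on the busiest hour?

Early-start (J1@1, J2@1, J3@1, J4@1, J5@1) gives peak 11: h1:11  h2:10  h3:7  h4:0  h5:0.
Shift J4→2, J5→4.
Schedule J1@1, J2@1, J3@1, J4@2, J5@4: h1:7  h2:7  h3:7  h4:4  h5:3 — peak 7.

7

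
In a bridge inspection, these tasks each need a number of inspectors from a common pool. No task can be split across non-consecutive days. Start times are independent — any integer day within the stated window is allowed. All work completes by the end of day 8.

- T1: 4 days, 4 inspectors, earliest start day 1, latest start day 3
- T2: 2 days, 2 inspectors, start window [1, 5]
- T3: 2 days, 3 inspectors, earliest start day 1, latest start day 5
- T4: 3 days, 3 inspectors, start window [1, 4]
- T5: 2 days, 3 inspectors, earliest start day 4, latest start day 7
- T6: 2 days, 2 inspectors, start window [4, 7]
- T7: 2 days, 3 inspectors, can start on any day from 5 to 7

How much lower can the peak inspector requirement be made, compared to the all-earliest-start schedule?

Early-start peak: d1:12  d2:12  d3:7  d4:9  d5:8  d6:3  d7:0  d8:0 ⇒ 12.
Leveled (T1@1, T2@4, T3@5, T4@1, T5@7, T6@5, T7@7): d1:7  d2:7  d3:7  d4:6  d5:7  d6:5  d7:6  d8:6 ⇒ 7.
Reduction 12 − 7 = 5.

5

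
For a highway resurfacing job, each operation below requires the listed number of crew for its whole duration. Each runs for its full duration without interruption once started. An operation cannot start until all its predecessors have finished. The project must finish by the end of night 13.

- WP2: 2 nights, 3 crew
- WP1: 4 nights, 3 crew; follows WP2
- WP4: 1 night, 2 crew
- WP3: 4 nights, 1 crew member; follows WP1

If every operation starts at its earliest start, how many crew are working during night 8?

1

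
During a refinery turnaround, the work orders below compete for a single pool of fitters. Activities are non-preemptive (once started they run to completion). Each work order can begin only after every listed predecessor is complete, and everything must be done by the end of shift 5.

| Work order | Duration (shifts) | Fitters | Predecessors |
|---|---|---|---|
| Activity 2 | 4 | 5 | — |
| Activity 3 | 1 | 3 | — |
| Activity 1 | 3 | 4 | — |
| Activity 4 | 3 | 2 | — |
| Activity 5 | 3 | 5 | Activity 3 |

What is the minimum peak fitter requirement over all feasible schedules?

Schedule Activity 2@1, Activity 3@1, Activity 1@1, Activity 4@1, Activity 5@2: s1:14  s2:16  s3:16  s4:10  s5:0 — peak 16.

16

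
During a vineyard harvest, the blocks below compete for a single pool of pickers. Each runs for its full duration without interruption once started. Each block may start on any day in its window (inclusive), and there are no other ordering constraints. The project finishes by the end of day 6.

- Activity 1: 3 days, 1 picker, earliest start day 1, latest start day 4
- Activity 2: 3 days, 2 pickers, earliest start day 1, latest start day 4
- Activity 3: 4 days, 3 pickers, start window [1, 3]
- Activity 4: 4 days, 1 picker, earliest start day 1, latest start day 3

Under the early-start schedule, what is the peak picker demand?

Early-start schedule: Activity 1@1, Activity 2@1, Activity 3@1, Activity 4@1.
Load per day: day 1: 7, day 2: 7, day 3: 7, day 4: 4, day 5: 0, day 6: 0.
Peak is 7.

7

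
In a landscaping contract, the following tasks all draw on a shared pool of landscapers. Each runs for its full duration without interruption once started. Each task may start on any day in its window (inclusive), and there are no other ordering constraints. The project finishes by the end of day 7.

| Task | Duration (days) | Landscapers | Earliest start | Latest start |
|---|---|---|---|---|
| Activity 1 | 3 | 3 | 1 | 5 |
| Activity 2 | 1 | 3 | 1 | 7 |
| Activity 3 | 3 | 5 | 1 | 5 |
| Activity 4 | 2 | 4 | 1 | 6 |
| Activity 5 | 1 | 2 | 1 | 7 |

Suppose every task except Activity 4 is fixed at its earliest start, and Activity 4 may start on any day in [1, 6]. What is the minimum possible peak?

13

Activity 4@1: d1:17  d2:12  d3:8  d4:0  d5:0  d6:0  d7:0 → peak 17
Activity 4@2: d1:13  d2:12  d3:12  d4:0  d5:0  d6:0  d7:0 → peak 13
Activity 4@3: d1:13  d2:8  d3:12  d4:4  d5:0  d6:0  d7:0 → peak 13
Activity 4@4: d1:13  d2:8  d3:8  d4:4  d5:4  d6:0  d7:0 → peak 13
Activity 4@5: d1:13  d2:8  d3:8  d4:0  d5:4  d6:4  d7:0 → peak 13
Activity 4@6: d1:13  d2:8  d3:8  d4:0  d5:0  d6:4  d7:4 → peak 13
Best is Activity 4@2, peak 13.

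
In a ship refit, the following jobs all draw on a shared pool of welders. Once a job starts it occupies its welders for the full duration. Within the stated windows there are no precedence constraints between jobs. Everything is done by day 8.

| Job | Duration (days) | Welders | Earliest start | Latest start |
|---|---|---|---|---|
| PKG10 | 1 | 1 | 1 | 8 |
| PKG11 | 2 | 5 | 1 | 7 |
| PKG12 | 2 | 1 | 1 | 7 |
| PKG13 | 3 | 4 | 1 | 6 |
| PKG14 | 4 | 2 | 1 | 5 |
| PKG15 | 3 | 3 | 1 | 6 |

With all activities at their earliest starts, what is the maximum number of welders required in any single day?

16

Early-start schedule: PKG10@1, PKG11@1, PKG12@1, PKG13@1, PKG14@1, PKG15@1.
Load per day: day 1: 16, day 2: 15, day 3: 9, day 4: 2, day 5: 0, day 6: 0, day 7: 0, day 8: 0.
Peak is 16.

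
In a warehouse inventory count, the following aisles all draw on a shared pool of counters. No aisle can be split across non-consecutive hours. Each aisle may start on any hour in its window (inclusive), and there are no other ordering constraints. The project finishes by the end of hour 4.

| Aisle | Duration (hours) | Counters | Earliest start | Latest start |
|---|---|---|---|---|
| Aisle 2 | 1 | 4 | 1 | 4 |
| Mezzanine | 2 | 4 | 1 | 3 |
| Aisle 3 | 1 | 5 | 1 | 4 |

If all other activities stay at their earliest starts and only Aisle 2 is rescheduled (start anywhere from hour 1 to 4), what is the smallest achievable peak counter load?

Aisle 2@1: h1:13  h2:4  h3:0  h4:0 → peak 13
Aisle 2@2: h1:9  h2:8  h3:0  h4:0 → peak 9
Aisle 2@3: h1:9  h2:4  h3:4  h4:0 → peak 9
Aisle 2@4: h1:9  h2:4  h3:0  h4:4 → peak 9
Best is Aisle 2@2, peak 9.

9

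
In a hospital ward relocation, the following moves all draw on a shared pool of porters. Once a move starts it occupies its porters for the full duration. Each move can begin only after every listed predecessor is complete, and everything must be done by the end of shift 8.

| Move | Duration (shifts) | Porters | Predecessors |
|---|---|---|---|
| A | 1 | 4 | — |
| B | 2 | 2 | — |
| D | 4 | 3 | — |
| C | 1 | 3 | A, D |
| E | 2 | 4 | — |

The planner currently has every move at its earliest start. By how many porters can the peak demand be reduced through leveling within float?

Early-start peak: s1:13  s2:9  s3:3  s4:3  s5:3  s6:0  s7:0  s8:0 ⇒ 13.
Leveled (A@1, B@2, D@2, C@6, E@7): s1:4  s2:5  s3:5  s4:3  s5:3  s6:3  s7:4  s8:4 ⇒ 5.
Reduction 13 − 5 = 8.

8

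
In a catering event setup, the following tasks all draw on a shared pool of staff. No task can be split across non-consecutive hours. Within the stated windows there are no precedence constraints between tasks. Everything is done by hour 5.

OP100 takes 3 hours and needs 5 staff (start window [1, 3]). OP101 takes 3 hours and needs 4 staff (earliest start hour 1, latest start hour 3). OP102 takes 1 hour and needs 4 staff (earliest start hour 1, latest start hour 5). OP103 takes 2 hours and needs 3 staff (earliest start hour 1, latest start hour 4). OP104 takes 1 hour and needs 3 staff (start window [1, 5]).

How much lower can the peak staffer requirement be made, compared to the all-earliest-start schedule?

10

Early-start peak: h1:19  h2:12  h3:9  h4:0  h5:0 ⇒ 19.
Leveled (OP100@1, OP101@1, OP102@4, OP103@4, OP104@5): h1:9  h2:9  h3:9  h4:7  h5:6 ⇒ 9.
Reduction 19 − 9 = 10.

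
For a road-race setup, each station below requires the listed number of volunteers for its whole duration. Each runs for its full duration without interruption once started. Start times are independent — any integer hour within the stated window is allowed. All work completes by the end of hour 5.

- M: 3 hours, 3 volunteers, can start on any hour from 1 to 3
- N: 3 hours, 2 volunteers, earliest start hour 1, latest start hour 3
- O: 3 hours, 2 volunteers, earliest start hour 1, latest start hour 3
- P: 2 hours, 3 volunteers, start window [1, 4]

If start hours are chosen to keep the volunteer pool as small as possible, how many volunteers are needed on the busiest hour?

Early-start (M@1, N@1, O@1, P@1) gives peak 10: h1:10  h2:10  h3:7  h4:0  h5:0.
Shift P→4.
Schedule M@1, N@1, O@1, P@4: h1:7  h2:7  h3:7  h4:3  h5:3 — peak 7.

7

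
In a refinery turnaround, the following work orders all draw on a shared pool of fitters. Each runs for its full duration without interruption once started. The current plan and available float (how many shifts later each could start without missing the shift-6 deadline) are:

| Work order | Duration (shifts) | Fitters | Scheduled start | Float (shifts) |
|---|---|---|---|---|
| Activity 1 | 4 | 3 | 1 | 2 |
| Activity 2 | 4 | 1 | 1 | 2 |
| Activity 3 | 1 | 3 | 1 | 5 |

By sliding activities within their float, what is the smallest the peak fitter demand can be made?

4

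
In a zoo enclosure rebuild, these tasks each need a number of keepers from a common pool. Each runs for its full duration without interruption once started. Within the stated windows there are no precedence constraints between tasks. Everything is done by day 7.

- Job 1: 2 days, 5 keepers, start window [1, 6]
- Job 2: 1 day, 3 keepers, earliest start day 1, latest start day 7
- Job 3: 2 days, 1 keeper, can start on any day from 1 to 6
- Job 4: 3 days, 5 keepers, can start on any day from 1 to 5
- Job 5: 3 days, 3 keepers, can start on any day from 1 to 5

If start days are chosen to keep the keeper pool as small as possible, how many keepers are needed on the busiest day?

8

Early-start (Job 1@1, Job 2@1, Job 3@1, Job 4@1, Job 5@1) gives peak 17: d1:17  d2:14  d3:8  d4:0  d5:0  d6:0  d7:0.
Shift Job 3→2, Job 4→3, Job 5→4.
Schedule Job 1@1, Job 2@1, Job 3@2, Job 4@3, Job 5@4: d1:8  d2:6  d3:6  d4:8  d5:8  d6:3  d7:0 — peak 8.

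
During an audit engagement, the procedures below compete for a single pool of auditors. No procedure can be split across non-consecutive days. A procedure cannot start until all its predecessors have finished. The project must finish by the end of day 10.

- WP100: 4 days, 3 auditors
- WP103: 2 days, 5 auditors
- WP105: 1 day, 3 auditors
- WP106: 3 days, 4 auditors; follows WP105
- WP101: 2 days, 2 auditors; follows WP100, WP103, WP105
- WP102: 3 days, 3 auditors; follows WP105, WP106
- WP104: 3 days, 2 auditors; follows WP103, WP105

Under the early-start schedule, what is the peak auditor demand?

Early-start schedule: WP100@1, WP103@1, WP105@1, WP106@2, WP101@5, WP102@5, WP104@3.
Load per day: day 1: 11, day 2: 12, day 3: 9, day 4: 9, day 5: 7, day 6: 5, day 7: 3, day 8: 0, day 9: 0, day 10: 0.
Peak is 12.

12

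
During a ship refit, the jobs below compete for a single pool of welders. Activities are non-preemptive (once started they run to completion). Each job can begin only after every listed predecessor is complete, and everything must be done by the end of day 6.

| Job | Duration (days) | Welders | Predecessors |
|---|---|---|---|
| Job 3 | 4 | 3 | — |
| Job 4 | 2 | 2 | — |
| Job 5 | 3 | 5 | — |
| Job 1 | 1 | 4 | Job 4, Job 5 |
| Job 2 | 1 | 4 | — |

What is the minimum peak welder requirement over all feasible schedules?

8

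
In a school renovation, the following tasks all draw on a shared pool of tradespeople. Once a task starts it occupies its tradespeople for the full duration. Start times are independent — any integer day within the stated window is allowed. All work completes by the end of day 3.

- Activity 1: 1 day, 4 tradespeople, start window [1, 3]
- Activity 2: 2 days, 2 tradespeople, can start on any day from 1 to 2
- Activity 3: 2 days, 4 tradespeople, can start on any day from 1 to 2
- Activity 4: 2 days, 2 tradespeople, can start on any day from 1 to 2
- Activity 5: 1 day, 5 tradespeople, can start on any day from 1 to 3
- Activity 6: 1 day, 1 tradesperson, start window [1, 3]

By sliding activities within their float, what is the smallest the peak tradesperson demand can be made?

9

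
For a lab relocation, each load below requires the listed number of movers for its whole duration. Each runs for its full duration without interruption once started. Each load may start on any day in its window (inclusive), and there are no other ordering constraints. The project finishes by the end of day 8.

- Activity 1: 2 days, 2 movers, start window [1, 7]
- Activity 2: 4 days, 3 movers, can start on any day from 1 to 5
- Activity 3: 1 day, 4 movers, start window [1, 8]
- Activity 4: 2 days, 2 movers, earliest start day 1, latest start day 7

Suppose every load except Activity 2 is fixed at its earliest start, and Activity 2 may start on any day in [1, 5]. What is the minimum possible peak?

8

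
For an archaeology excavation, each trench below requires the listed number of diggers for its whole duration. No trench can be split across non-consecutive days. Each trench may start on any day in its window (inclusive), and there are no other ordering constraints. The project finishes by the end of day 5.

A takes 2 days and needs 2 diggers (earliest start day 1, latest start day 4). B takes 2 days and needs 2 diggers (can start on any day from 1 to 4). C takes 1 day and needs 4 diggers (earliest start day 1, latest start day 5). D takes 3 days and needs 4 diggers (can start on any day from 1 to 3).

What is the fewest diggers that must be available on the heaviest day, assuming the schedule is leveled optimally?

6

Early-start (A@1, B@1, C@1, D@1) gives peak 12: d1:12  d2:8  d3:4  d4:0  d5:0.
Shift B→2, D→3.
Schedule A@1, B@2, C@1, D@3: d1:6  d2:4  d3:6  d4:4  d5:4 — peak 6.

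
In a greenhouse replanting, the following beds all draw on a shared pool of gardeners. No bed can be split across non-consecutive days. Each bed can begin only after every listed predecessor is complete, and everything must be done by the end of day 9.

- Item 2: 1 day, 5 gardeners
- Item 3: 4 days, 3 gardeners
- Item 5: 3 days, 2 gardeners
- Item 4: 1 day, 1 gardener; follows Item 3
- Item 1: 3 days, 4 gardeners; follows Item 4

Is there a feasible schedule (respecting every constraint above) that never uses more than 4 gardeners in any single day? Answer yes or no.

no

The minimum achievable peak is 5; 4 < 5, so no feasible schedule stays within the cap.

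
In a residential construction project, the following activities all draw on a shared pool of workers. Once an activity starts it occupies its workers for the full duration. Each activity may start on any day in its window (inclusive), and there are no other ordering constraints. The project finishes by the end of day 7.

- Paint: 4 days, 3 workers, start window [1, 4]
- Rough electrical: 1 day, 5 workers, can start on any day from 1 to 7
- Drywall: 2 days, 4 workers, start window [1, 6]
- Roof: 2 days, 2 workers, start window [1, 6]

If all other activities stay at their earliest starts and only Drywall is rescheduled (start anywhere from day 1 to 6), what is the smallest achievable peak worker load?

Drywall@1: d1:14  d2:9  d3:3  d4:3  d5:0  d6:0  d7:0 → peak 14
Drywall@2: d1:10  d2:9  d3:7  d4:3  d5:0  d6:0  d7:0 → peak 10
Drywall@3: d1:10  d2:5  d3:7  d4:7  d5:0  d6:0  d7:0 → peak 10
Drywall@4: d1:10  d2:5  d3:3  d4:7  d5:4  d6:0  d7:0 → peak 10
Drywall@5: d1:10  d2:5  d3:3  d4:3  d5:4  d6:4  d7:0 → peak 10
Drywall@6: d1:10  d2:5  d3:3  d4:3  d5:0  d6:4  d7:4 → peak 10
Best is Drywall@2, peak 10.

10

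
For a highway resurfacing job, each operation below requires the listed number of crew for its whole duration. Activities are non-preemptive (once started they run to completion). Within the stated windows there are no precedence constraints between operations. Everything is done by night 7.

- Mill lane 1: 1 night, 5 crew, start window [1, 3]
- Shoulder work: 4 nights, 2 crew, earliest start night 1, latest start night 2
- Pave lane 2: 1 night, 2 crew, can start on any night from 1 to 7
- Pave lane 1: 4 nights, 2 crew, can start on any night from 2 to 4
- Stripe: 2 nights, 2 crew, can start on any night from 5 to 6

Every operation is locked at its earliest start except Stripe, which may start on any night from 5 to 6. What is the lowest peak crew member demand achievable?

9

Stripe@5: n1:9  n2:4  n3:4  n4:4  n5:4  n6:2  n7:0 → peak 9
Stripe@6: n1:9  n2:4  n3:4  n4:4  n5:2  n6:2  n7:2 → peak 9
Best is Stripe@5, peak 9.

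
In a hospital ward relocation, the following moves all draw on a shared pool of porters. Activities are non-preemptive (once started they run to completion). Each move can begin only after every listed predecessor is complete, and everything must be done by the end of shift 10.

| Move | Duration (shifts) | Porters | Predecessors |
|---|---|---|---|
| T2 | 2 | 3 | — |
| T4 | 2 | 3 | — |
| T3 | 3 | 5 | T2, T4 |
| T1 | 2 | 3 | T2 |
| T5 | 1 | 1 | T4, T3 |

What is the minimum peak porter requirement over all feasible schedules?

Early-start (T2@1, T4@1, T3@3, T1@3, T5@6) gives peak 8: s1:6  s2:6  s3:8  s4:8  s5:5  s6:1  s7:0  s8:0  s9:0  s10:0.
Shift T4→3, T3→5, T1→8, T5→8.
Schedule T2@1, T4@3, T3@5, T1@8, T5@8: s1:3  s2:3  s3:3  s4:3  s5:5  s6:5  s7:5  s8:4  s9:3  s10:0 — peak 5.

5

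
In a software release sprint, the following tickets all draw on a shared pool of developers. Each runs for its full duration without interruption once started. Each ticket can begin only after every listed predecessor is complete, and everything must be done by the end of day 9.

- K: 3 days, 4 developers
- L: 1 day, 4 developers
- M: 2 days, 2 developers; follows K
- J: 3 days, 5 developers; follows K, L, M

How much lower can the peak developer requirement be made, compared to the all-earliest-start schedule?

3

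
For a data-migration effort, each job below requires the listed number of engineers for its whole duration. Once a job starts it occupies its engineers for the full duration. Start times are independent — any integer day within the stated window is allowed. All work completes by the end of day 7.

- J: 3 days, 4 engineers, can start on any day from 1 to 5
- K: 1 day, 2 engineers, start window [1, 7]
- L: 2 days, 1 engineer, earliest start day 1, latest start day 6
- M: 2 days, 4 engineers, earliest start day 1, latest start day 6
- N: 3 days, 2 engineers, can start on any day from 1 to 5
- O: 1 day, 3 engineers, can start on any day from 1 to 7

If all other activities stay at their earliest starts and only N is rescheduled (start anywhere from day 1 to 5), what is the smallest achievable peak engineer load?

N@1: d1:16  d2:11  d3:6  d4:0  d5:0  d6:0  d7:0 → peak 16
N@2: d1:14  d2:11  d3:6  d4:2  d5:0  d6:0  d7:0 → peak 14
N@3: d1:14  d2:9  d3:6  d4:2  d5:2  d6:0  d7:0 → peak 14
N@4: d1:14  d2:9  d3:4  d4:2  d5:2  d6:2  d7:0 → peak 14
N@5: d1:14  d2:9  d3:4  d4:0  d5:2  d6:2  d7:2 → peak 14
Best is N@2, peak 14.

14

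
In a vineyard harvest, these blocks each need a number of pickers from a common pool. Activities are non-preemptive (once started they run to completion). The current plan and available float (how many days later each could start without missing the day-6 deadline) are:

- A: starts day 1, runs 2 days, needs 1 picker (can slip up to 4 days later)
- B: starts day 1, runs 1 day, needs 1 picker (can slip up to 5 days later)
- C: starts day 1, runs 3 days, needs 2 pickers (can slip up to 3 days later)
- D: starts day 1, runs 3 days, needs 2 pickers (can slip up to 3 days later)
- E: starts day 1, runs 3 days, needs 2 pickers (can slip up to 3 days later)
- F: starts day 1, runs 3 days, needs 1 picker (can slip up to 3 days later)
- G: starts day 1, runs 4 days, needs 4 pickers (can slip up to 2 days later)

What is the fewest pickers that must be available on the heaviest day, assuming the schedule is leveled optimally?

8

Early-start (A@1, B@1, C@1, D@1, E@1, F@1, G@1) gives peak 13: d1:13  d2:12  d3:11  d4:4  d5:0  d6:0.
Shift E→4, F→4, G→3.
Schedule A@1, B@1, C@1, D@1, E@4, F@4, G@3: d1:6  d2:5  d3:8  d4:7  d5:7  d6:7 — peak 8.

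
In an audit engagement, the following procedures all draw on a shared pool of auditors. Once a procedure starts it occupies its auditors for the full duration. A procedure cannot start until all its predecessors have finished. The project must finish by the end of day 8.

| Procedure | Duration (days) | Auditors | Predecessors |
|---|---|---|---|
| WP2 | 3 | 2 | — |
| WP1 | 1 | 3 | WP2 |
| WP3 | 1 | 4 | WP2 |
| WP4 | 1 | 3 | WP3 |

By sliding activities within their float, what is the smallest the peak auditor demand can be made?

4

Early-start (WP2@1, WP1@4, WP3@4, WP4@5) gives peak 7: d1:2  d2:2  d3:2  d4:7  d5:3  d6:0  d7:0  d8:0.
Shift WP3→5, WP4→6.
Schedule WP2@1, WP1@4, WP3@5, WP4@6: d1:2  d2:2  d3:2  d4:3  d5:4  d6:3  d7:0  d8:0 — peak 4.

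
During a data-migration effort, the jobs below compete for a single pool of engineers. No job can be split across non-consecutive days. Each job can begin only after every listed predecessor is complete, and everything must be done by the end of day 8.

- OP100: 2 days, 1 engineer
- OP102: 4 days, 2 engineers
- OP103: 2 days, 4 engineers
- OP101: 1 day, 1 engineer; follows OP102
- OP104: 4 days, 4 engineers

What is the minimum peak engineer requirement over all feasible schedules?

Early-start (OP100@1, OP102@1, OP103@1, OP101@5, OP104@1) gives peak 11: d1:11  d2:11  d3:6  d4:6  d5:1  d6:0  d7:0  d8:0.
Shift OP103→3, OP104→5.
Schedule OP100@1, OP102@1, OP103@3, OP101@5, OP104@5: d1:3  d2:3  d3:6  d4:6  d5:5  d6:4  d7:4  d8:4 — peak 6.

6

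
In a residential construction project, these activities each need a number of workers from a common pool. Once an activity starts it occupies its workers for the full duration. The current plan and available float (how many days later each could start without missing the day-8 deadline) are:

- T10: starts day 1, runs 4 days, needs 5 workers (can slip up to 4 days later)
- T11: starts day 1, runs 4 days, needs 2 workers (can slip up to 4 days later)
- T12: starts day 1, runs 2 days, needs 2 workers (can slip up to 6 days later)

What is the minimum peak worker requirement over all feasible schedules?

Early-start (T10@1, T11@1, T12@1) gives peak 9: d1:9  d2:9  d3:7  d4:7  d5:0  d6:0  d7:0  d8:0.
Shift T11→5, T12→5.
Schedule T10@1, T11@5, T12@5: d1:5  d2:5  d3:5  d4:5  d5:4  d6:4  d7:2  d8:2 — peak 5.

5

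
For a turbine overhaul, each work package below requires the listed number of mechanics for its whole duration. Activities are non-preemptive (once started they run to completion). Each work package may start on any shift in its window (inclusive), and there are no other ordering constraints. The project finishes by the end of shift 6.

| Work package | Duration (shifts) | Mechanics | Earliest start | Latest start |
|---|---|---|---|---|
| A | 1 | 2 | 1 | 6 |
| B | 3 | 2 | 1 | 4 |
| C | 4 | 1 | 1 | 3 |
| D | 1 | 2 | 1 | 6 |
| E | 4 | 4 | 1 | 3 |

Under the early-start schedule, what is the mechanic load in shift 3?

At early start, shift 3 has: B, C, E.
Demand: 2 + 1 + 4 = 7.

7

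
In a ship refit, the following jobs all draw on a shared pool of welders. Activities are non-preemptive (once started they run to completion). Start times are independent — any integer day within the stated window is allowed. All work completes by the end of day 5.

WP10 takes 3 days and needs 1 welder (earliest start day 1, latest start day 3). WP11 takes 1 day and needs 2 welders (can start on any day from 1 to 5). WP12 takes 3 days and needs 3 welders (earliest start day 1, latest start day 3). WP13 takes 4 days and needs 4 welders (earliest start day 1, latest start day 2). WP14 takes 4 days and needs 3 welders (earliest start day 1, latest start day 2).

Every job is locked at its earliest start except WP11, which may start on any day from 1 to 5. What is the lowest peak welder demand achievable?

11

WP11@1: d1:13  d2:11  d3:11  d4:7  d5:0 → peak 13
WP11@2: d1:11  d2:13  d3:11  d4:7  d5:0 → peak 13
WP11@3: d1:11  d2:11  d3:13  d4:7  d5:0 → peak 13
WP11@4: d1:11  d2:11  d3:11  d4:9  d5:0 → peak 11
WP11@5: d1:11  d2:11  d3:11  d4:7  d5:2 → peak 11
Best is WP11@4, peak 11.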